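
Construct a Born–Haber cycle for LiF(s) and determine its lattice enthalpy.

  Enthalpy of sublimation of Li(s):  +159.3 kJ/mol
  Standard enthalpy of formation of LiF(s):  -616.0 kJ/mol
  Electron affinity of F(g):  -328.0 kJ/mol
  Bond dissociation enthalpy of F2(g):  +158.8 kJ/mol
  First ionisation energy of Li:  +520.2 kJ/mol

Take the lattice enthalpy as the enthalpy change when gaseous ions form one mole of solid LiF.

ΔHf° = 1·ΔHsub + 1·(ΣIE) + 1/2·D(F2) + 1·EA + U
-616.0 = 1·(+159.3) + 1·(+520.2) + 1/2·(+158.8) + 1·(-328.0) + U
U = -616.0 − (+430.9) = -1046.9 kJ/mol

U = -1046.9 kJ/mol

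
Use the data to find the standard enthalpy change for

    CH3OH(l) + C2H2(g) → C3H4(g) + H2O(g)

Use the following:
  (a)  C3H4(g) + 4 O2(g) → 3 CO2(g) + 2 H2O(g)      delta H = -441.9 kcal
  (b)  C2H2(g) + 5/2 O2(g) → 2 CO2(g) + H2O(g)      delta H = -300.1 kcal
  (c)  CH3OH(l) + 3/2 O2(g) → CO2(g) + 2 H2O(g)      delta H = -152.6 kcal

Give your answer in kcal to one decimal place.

(a) reversed (reverse to put C3H4(g) on the product side): +441.9 kcal
(b) as written (C2H2(g) already on the reactant side): -300.1 kcal
(c) as written (CH3OH(l) already on the reactant side): -152.6 kcal
Summing the manipulated equations, delta H = (-1)·(-441.9) + (1)·(-300.1) + (1)·(-152.6) = -10.8 kcal

delta H = -10.8 kcal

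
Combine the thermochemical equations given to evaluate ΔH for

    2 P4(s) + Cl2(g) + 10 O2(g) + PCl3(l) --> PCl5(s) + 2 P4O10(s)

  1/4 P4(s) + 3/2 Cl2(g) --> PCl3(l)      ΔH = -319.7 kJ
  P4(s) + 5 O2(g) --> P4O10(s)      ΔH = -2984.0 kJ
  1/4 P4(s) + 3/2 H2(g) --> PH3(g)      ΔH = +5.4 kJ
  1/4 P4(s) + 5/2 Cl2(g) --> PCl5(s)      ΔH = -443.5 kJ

equation 1 reversed: +319.7 kJ
equation 2 × 2: (2)·(-2984.0) = -5968.0 kJ
equation 3: not needed.
equation 4 as written: -443.5 kJ
Since enthalpy is a state function, ΔH = (-1)·(-319.7) + (2)·(-2984.0) + (1)·(-443.5) = -6091.8 kJ

ΔH = -6091.8 kJ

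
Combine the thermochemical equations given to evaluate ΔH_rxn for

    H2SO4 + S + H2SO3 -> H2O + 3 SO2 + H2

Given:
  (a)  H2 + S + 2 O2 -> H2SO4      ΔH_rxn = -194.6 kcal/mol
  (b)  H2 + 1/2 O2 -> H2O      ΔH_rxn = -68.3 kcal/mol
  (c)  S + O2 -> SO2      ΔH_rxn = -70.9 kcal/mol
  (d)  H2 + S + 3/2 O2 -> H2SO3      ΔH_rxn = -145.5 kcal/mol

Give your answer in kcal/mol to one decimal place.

(a) reversed (reverse to put H2SO4 on the reactant side): +194.6 kcal/mol
(b) as written (H2O already on the product side): -68.3 kcal/mol
(c) × 3 (scale by 3 for the 3 SO2): (3)·(-70.9) = -212.7 kcal/mol
(d) reversed (H2SO3 must end up as a reactant): +145.5 kcal/mol
Since enthalpy is a state function, ΔH_rxn = (-1)·(-194.6) + (1)·(-68.3) + (3)·(-70.9) + (-1)·(-145.5) = 59.1 kcal/mol

ΔH_rxn = 59.1 kcal/mol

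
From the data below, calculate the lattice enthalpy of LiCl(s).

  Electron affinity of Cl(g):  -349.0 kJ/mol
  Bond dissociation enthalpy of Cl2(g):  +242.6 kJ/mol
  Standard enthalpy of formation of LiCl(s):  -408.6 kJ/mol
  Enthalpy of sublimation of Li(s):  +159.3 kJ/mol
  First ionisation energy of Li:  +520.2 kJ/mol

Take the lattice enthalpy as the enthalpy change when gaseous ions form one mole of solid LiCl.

ΔHf° = 1·ΔHsub + 1·(ΣIE) + 1/2·D(Cl2) + 1·EA + U
-408.6 = 1·(+159.3) + 1·(+520.2) + 1/2·(+242.6) + 1·(-349.0) + U
U = -408.6 − (+451.8) = -860.4 kJ/mol

U = -860.4 kJ/mol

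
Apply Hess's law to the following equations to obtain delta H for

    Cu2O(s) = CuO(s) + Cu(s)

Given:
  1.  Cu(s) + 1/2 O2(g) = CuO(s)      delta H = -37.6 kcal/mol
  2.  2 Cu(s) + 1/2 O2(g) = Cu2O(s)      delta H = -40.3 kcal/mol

eq. 1 as written: -37.6 kcal/mol
eq. 2 reversed: +40.3 kcal/mol
delta H = (1)·(-37.6) + (-1)·(-40.3) = 2.7 kcal/mol

delta H = 2.7 kcal/mol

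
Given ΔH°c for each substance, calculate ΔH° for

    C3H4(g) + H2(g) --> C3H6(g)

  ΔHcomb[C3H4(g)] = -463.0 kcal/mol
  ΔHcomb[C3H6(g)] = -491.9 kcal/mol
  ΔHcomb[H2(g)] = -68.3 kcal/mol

ΔH° = -39.4 kcal/mol

Using ΔH = Σ nΔHc°(reactants) − Σ nΔHc°(products):
= [1·(-463.0) + 1·(-68.3)] − [1·(-491.9)]
= -39.4 kcal/mol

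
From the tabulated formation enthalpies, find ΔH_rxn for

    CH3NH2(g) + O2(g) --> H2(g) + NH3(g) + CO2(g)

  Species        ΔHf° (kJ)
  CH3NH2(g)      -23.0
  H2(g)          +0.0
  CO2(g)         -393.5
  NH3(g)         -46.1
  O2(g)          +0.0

ΔH_rxn = -416.6 kJ

Products: 1·(+0.0) + 1·(-46.1) + 1·(-393.5) = -439.6
Reactants: 1·(-23.0) + 1·(+0.0) = -23.0
ΔH_rxn = (-439.6) − (-23.0) = -416.6 kJ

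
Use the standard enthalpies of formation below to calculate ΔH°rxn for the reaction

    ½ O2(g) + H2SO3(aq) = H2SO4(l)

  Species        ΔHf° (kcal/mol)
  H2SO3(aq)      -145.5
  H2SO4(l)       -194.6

ΔH°rxn = Σ nΔHf°(products) − Σ nΔHf°(reactants).
Products: 1·(-194.6) = -194.6
Reactants: 1/2·(+0.0) + 1·(-145.5) = -145.5
ΔH°rxn = (-194.6) − (-145.5) = -49.1 kcal/mol

ΔH°rxn = -49.1 kcal/mol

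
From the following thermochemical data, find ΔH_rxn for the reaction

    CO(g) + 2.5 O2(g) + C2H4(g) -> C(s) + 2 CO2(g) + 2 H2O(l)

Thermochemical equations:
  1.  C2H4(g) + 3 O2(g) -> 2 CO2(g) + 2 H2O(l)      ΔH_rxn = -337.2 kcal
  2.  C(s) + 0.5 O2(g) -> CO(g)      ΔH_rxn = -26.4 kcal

ΔH_rxn = -310.8 kcal

eq. 1 as written: -337.2 kcal
eq. 2 reversed: +26.4 kcal
Since enthalpy is a state function, ΔH_rxn = (1)·(-337.2) + (-1)·(-26.4) = -310.8 kcal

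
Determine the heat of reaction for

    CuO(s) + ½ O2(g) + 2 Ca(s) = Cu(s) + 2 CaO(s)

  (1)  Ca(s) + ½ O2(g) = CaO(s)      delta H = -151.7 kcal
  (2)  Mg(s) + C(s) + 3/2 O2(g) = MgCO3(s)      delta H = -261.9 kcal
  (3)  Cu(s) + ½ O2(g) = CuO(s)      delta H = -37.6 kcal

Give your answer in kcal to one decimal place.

delta H = -265.8 kcal

(1) × 2 (×2 to match 2 CaO(s) in the target): (2)·(-151.7) = -303.4 kcal
(2): not needed (Mg(s) appears nowhere else).
(3) reversed (reverse to put CuO(s) on the reactant side): +37.6 kcal
delta H = (-303.4) + (+37.6) = -265.8 kcal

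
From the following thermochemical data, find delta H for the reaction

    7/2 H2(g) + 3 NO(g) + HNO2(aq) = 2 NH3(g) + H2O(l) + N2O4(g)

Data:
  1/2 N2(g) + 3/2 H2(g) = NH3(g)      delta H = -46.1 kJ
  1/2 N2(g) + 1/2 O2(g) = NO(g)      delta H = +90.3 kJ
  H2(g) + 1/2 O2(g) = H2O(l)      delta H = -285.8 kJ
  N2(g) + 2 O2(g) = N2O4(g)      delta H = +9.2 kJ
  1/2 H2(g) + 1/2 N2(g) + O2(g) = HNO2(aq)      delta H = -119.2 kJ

equation 1 × 2 (×2 to match 2 NH3(g) in the target): (2)·(-46.1) = -92.2 kJ
equation 2 reversed and × 3 (NO(g) must end up as a reactant; ×3 to match 3 NO(g) in the target): (-3)·(+90.3) = -270.9 kJ
equation 3 as written (H2O(l) already on the product side): -285.8 kJ
equation 4 as written (N2O4(g) already on the product side): +9.2 kJ
equation 5 reversed (reverse to put HNO2(aq) on the reactant side): +119.2 kJ
delta H = (2)·(-46.1) + (-3)·(+90.3) + (1)·(-285.8) + (1)·(+9.2) + (-1)·(-119.2) = -520.5 kJ

delta H = -520.5 kJ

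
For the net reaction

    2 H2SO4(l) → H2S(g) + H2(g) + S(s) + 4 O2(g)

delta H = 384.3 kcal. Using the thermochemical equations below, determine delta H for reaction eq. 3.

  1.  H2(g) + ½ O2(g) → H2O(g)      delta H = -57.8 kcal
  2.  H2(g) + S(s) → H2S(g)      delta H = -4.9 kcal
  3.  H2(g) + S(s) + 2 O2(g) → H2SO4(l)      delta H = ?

eq. 1: not needed.
eq. 2 as written: -4.9 kcal
eq. 3 reversed and × 2: contributes −2·x
+384.3 = (-4.9) − 2·x
x = (+384.3 − (-4.9)) / (-2) = -194.6 kcal

delta H = -194.6 kcal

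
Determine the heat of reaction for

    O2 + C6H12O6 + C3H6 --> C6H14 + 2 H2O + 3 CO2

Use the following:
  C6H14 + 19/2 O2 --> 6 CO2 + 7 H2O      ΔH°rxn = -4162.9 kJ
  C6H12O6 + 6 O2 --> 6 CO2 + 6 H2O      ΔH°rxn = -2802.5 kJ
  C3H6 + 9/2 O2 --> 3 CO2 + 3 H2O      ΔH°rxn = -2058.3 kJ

equation 1 reversed (reverse to put C6H14 on the product side): +4162.9 kJ
equation 2 as written (C6H12O6 already on the reactant side): -2802.5 kJ
equation 3 as written (C3H6 already on the reactant side): -2058.3 kJ
Combining the equations, ΔH°rxn = (-1)·(-4162.9) + (1)·(-2802.5) + (1)·(-2058.3) = -697.9 kJ

ΔH°rxn = -697.9 kJ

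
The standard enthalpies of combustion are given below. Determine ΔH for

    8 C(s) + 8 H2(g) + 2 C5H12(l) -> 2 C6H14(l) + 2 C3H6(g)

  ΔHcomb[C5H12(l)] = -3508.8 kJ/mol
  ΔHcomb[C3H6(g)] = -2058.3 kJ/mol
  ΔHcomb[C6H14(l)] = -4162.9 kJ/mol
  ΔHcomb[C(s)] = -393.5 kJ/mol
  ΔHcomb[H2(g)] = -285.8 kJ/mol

Using ΔH = Σ nΔHc°(reactants) − Σ nΔHc°(products):
= [8·(-393.5) + 8·(-285.8) + 2·(-3508.8)] − [2·(-4162.9) + 2·(-2058.3)]
= -9.6 kJ/mol

ΔH = -9.6 kJ/mol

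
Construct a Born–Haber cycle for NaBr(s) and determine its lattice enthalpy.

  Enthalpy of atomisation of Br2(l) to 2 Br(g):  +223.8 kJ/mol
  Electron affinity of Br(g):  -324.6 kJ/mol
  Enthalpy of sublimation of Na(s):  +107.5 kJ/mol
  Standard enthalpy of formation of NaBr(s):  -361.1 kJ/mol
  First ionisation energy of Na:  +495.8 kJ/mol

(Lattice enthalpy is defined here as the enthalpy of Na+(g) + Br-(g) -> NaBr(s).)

ΔHf° = 1·ΔHsub + 1·(ΣIE) + 1/2·D(Br2) + 1·EA + U
-361.1 = 1·(+107.5) + 1·(+495.8) + 1/2·(+223.8) + 1·(-324.6) + U
U = -361.1 − (+390.6) = -751.7 kJ/mol

U = -751.7 kJ/mol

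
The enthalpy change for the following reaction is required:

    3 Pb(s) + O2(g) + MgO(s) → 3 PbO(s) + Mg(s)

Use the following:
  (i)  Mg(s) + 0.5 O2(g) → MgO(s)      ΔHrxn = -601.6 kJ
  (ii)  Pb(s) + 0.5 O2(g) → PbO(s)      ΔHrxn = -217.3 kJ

ΔHrxn = -50.3 kJ

(i) reversed: +601.6 kJ
(ii) × 3: (3)·(-217.3) = -651.9 kJ
ΔHrxn = (+601.6) + (-651.9) = -50.3 kJ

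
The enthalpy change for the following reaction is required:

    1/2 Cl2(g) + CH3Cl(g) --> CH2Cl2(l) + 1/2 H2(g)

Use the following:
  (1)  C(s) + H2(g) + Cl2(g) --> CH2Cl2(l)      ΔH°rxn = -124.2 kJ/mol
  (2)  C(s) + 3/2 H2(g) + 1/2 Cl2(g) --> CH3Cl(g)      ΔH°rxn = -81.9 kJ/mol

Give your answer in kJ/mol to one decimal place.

ΔH°rxn = -42.3 kJ/mol

(1) as written: -124.2 kJ/mol
(2) reversed: +81.9 kJ/mol
Since enthalpy is a state function, ΔH°rxn = (1)·(-124.2) + (-1)·(-81.9) = -42.3 kJ/mol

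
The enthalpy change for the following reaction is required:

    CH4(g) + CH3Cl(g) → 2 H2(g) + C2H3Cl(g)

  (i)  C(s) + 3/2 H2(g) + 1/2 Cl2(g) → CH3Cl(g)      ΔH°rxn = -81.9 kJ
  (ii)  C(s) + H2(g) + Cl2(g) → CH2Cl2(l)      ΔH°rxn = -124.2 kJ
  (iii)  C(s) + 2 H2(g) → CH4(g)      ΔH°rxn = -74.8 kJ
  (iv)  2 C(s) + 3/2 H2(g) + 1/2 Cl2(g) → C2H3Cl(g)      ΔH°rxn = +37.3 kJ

(i) reversed (CH3Cl(g) must end up as a reactant): +81.9 kJ
(ii): not needed (CH2Cl2(l) appears nowhere else).
(iii) reversed (reverse to put CH4(g) on the reactant side): +74.8 kJ
(iv) as written (C2H3Cl(g) already on the product side): +37.3 kJ
By Hess's law, ΔH°rxn = (-1)·(-81.9) + (-1)·(-74.8) + (1)·(+37.3) = 194.0 kJ

ΔH°rxn = 194.0 kJ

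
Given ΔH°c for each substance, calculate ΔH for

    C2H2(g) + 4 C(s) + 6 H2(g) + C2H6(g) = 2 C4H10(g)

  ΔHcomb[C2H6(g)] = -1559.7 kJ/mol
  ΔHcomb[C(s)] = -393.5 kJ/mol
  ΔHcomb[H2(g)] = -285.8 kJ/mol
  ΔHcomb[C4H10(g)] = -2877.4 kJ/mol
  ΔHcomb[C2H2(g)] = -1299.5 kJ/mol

Using ΔH = Σ nΔHc°(reactants) − Σ nΔHc°(products):
= [1·(-1299.5) + 4·(-393.5) + 6·(-285.8) + 1·(-1559.7)] − [2·(-2877.4)]
= -393.2 kJ/mol

ΔH = -393.2 kJ/mol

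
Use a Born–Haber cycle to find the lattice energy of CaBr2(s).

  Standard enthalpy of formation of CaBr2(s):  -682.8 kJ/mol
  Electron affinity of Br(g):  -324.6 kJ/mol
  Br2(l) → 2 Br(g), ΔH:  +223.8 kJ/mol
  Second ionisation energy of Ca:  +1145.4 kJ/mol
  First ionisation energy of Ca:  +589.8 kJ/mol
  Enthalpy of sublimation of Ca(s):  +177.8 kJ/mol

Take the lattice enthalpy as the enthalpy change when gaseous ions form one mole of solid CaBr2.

U = -2170.4 kJ/mol

ΔHf° = 1·ΔHsub + 1·(ΣIE) + 1·D(Br2) + 2·EA + U
-682.8 = 1·(+177.8) + 1·(+1735.2) + 1·(+223.8) + 2·(-324.6) + U
U = -682.8 − (+1487.6) = -2170.4 kJ/mol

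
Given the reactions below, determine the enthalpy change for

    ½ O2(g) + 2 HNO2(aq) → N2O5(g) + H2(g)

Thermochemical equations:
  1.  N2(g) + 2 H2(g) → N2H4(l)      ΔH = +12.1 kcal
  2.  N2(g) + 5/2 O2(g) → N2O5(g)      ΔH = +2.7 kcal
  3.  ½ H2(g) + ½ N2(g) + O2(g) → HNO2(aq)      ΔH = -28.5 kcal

ΔH = 59.7 kcal

eq. 1: not needed (N2H4(l) appears nowhere else).
eq. 2 as written (N2O5(g) already on the product side): +2.7 kcal
eq. 3 reversed and × 2 (reverse to put HNO2(aq) on the reactant side; scale by 2 for the 2 HNO2(aq)): (-2)·(-28.5) = +57.0 kcal
Combining the equations, ΔH = (+2.7) + (+57.0) = 59.7 kcal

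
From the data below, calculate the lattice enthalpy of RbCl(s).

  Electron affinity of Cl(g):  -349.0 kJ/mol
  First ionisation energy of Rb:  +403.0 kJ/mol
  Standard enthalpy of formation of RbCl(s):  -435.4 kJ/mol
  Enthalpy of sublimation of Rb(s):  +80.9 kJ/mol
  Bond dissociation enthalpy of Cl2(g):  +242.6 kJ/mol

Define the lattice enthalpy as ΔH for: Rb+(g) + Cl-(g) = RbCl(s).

U = -691.6 kJ/mol

ΔHf° = 1·ΔHsub + 1·(ΣIE) + 1/2·D(Cl2) + 1·EA + U
-435.4 = 1·(+80.9) + 1·(+403.0) + 1/2·(+242.6) + 1·(-349.0) + U
U = -435.4 − (+256.2) = -691.6 kJ/mol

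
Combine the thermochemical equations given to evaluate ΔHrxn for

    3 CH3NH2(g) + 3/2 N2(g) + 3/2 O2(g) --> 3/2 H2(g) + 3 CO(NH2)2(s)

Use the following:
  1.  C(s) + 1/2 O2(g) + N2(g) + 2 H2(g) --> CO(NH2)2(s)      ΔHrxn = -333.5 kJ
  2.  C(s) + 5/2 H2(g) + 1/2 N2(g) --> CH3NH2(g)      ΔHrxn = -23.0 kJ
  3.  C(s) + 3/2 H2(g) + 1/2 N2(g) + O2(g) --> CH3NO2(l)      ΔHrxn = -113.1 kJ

ΔHrxn = -931.5 kJ

eq. 1 × 3 (×3 to match 3 CO(NH2)2(s) in the target): (3)·(-333.5) = -1000.5 kJ
eq. 2 reversed and × 3 (reverse to put CH3NH2(g) on the reactant side; ×3 to match 3 CH3NH2(g) in the target): (-3)·(-23.0) = +69.0 kJ
eq. 3: not needed (CH3NO2(l) appears nowhere else).
Summing the manipulated equations, ΔHrxn = (3)·(-333.5) + (-3)·(-23.0) = -931.5 kJ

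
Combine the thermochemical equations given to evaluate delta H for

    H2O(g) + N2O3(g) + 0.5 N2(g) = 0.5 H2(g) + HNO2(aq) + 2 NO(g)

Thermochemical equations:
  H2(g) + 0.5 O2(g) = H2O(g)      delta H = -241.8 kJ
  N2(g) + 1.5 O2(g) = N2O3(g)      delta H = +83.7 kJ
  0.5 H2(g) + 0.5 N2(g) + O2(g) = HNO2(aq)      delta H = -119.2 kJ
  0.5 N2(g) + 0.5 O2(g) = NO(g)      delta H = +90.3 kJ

delta H = 219.5 kJ

equation 1 reversed: +241.8 kJ
equation 2 reversed: -83.7 kJ
equation 3 as written: -119.2 kJ
equation 4 × 2: (2)·(+90.3) = +180.6 kJ
delta H = (-1)·(-241.8) + (-1)·(+83.7) + (1)·(-119.2) + (2)·(+90.3) = 219.5 kJ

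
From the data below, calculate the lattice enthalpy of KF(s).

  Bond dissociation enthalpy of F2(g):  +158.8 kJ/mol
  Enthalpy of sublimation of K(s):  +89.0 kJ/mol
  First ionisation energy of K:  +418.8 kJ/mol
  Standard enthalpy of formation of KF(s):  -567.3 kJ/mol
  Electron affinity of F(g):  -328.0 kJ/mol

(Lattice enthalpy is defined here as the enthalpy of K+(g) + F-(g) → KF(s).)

U = -826.5 kJ/mol

ΔHf° = 1·ΔHsub + 1·(ΣIE) + 1/2·D(F2) + 1·EA + U
-567.3 = 1·(+89.0) + 1·(+418.8) + 1/2·(+158.8) + 1·(-328.0) + U
U = -567.3 − (+259.2) = -826.5 kJ/mol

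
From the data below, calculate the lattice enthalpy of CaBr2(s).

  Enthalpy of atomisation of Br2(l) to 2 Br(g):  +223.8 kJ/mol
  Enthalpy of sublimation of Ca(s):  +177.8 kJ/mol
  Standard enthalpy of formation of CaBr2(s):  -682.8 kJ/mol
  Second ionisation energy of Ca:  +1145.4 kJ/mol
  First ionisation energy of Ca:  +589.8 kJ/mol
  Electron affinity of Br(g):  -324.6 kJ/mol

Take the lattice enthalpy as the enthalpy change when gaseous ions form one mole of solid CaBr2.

ΔHf° = 1·ΔHsub + 1·(ΣIE) + 1·D(Br2) + 2·EA + U
-682.8 = 1·(+177.8) + 1·(+1735.2) + 1·(+223.8) + 2·(-324.6) + U
U = -682.8 − (+1487.6) = -2170.4 kJ/mol

U = -2170.4 kJ/mol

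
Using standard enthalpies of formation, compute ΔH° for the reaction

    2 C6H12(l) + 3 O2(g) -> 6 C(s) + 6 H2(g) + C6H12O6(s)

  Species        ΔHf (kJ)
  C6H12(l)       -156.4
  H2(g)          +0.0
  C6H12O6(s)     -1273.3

Products: 6·(+0.0) + 6·(+0.0) + 1·(-1273.3) = -1273.3
Reactants: 2·(-156.4) + 3·(+0.0) = -312.8
ΔH° = (-1273.3) − (-312.8) = -960.5 kJ

ΔH° = -960.5 kJ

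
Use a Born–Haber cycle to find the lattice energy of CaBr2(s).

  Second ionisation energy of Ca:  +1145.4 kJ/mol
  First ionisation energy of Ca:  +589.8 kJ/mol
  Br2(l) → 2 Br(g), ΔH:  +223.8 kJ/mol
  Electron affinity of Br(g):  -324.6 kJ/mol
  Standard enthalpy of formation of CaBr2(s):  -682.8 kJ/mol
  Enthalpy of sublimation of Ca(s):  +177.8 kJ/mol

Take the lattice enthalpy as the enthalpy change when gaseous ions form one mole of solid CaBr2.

ΔHf° = 1·ΔHsub + 1·(ΣIE) + 1·D(Br2) + 2·EA + U
-682.8 = 1·(+177.8) + 1·(+1735.2) + 1·(+223.8) + 2·(-324.6) + U
U = -682.8 − (+1487.6) = -2170.4 kJ/mol

U = -2170.4 kJ/mol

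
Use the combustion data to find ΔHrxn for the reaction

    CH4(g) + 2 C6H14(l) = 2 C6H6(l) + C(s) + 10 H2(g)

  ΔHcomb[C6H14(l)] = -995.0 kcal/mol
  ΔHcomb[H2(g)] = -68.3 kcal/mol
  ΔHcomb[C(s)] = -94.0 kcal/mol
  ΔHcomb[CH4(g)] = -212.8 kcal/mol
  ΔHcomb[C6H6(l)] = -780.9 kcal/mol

ΔHrxn = 136.0 kcal/mol

With combustion enthalpies, reactants minus products:
= [1·(-212.8) + 2·(-995.0)] − [2·(-780.9) + 1·(-94.0) + 10·(-68.3)]
= 136.0 kcal/mol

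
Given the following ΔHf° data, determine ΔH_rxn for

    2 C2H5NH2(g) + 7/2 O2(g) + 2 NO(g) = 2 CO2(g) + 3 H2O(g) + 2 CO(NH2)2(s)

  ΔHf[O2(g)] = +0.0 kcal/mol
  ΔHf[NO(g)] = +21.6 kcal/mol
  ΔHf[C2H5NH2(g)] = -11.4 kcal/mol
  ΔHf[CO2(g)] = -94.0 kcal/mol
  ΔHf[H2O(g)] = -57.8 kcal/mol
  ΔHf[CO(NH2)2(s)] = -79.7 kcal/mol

Products: 2·(-94.0) + 3·(-57.8) + 2·(-79.7) = -520.8
Reactants: 2·(-11.4) + 7/2·(+0.0) + 2·(+21.6) = +20.4
ΔH_rxn = (-520.8) − (+20.4) = -541.2 kcal/mol

ΔH_rxn = -541.2 kcal/mol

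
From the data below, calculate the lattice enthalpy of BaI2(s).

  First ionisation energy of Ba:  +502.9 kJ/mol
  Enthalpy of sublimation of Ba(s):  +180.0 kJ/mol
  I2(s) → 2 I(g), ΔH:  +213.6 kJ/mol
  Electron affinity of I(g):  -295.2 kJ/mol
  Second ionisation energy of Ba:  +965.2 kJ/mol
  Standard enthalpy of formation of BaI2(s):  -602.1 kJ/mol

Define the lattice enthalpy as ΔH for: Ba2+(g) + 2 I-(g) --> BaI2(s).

ΔHf° = 1·ΔHsub + 1·(ΣIE) + 1·D(I2) + 2·EA + U
-602.1 = 1·(+180.0) + 1·(+1468.1) + 1·(+213.6) + 2·(-295.2) + U
U = -602.1 − (+1271.3) = -1873.4 kJ/mol

U = -1873.4 kJ/mol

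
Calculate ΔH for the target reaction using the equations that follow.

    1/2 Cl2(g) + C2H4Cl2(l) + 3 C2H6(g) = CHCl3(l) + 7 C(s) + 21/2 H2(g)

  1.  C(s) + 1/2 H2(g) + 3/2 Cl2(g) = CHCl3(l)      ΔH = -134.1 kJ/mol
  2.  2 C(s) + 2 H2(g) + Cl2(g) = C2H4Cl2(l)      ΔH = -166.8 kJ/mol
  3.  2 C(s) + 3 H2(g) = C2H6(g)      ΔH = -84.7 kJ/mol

eq. 1 as written: -134.1 kJ/mol
eq. 2 reversed: +166.8 kJ/mol
eq. 3 reversed and × 3: (-3)·(-84.7) = +254.1 kJ/mol
ΔH = (1)·(-134.1) + (-1)·(-166.8) + (-3)·(-84.7) = 286.8 kJ/mol

ΔH = 286.8 kJ/mol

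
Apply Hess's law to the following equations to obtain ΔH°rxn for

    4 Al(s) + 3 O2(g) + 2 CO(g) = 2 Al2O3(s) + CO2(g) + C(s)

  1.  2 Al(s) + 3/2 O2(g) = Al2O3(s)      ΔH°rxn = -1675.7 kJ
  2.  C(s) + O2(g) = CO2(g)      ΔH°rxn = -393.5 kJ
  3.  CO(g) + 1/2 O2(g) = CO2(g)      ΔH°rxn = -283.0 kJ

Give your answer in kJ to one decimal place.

ΔH°rxn = -3523.9 kJ

eq. 1 × 2 (scale by 2 for the 2 Al2O3(s)): (2)·(-1675.7) = -3351.4 kJ
eq. 2 reversed (reverse to put C(s) on the product side): +393.5 kJ
eq. 3 × 2 (scale by 2 for the 2 CO(g)): (2)·(-283.0) = -566.0 kJ
By Hess's law, ΔH°rxn = (2)·(-1675.7) + (-1)·(-393.5) + (2)·(-283.0) = -3523.9 kJ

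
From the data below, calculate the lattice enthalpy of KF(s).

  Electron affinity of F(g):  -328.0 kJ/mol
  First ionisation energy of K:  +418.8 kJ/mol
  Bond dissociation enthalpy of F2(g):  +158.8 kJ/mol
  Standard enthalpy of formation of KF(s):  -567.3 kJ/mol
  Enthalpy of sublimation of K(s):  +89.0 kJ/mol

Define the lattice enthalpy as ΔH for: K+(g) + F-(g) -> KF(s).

ΔHf° = 1·ΔHsub + 1·(ΣIE) + 1/2·D(F2) + 1·EA + U
-567.3 = 1·(+89.0) + 1·(+418.8) + 1/2·(+158.8) + 1·(-328.0) + U
U = -567.3 − (+259.2) = -826.5 kJ/mol

U = -826.5 kJ/mol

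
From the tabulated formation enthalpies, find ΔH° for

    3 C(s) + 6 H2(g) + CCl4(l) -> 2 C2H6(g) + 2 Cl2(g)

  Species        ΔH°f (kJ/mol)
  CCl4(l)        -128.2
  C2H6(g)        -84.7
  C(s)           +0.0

ΔH°rxn = Σ nΔHf°(products) − Σ nΔHf°(reactants).
Products: 2·(-84.7) + 2·(+0.0) = -169.4
Reactants: 3·(+0.0) + 6·(+0.0) + 1·(-128.2) = -128.2
ΔH° = (-169.4) − (-128.2) = -41.2 kJ/mol

ΔH° = -41.2 kJ/mol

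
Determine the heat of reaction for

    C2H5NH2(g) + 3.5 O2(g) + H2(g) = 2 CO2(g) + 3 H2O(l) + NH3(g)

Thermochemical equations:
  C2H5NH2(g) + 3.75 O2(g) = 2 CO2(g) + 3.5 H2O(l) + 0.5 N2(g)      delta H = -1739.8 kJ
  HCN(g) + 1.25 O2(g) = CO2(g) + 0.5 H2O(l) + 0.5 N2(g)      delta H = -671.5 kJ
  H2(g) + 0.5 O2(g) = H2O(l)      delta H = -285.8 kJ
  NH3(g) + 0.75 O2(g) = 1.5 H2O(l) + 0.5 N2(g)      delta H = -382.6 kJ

delta H = -1643.0 kJ

equation 1 as written (C2H5NH2(g) already on the reactant side): -1739.8 kJ
equation 2: not needed (HCN(g) appears nowhere else).
equation 3 as written (H2(g) already on the reactant side): -285.8 kJ
equation 4 reversed (NH3(g) must end up as a product): +382.6 kJ
Combining the equations, delta H = (-1739.8) + (-285.8) + (+382.6) = -1643.0 kJ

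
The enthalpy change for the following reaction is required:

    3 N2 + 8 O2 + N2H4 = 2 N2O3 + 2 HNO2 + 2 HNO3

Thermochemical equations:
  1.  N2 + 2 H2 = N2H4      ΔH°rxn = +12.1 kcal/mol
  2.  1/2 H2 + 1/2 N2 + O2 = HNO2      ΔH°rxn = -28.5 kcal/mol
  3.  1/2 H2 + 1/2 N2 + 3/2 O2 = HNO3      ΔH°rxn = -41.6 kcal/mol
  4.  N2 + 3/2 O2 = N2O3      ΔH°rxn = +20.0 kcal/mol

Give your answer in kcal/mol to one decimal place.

ΔH°rxn = -112.3 kcal/mol

eq. 1 reversed (N2H4 must end up as a reactant): -12.1 kcal/mol
eq. 2 × 2 (×2 to match 2 HNO2 in the target): (2)·(-28.5) = -57.0 kcal/mol
eq. 3 × 2 (scale by 2 for the 2 HNO3): (2)·(-41.6) = -83.2 kcal/mol
eq. 4 × 2 (scale by 2 for the 2 N2O3): (2)·(+20.0) = +40.0 kcal/mol
Summing the manipulated equations, ΔH°rxn = (-1)·(+12.1) + (2)·(-28.5) + (2)·(-41.6) + (2)·(+20.0) = -112.3 kcal/mol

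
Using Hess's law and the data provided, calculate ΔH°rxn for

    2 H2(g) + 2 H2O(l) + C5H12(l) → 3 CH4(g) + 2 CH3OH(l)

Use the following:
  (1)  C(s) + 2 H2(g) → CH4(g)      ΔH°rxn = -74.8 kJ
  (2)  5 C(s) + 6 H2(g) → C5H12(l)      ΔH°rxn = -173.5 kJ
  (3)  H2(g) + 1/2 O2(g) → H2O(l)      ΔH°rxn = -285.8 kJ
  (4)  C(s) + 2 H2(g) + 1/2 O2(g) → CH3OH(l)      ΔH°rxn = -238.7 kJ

(1) × 3 (×3 to match 3 CH4(g) in the target): (3)·(-74.8) = -224.4 kJ
(2) reversed (C5H12(l) must end up as a reactant): +173.5 kJ
(3) reversed and × 2 (reverse to put H2O(l) on the reactant side; ×2 to match 2 H2O(l) in the target): (-2)·(-285.8) = +571.6 kJ
(4) × 2 (scale by 2 for the 2 CH3OH(l)): (2)·(-238.7) = -477.4 kJ
By Hess's law, ΔH°rxn = (-224.4) + (+173.5) + (+571.6) + (-477.4) = 43.3 kJ

ΔH°rxn = 43.3 kJ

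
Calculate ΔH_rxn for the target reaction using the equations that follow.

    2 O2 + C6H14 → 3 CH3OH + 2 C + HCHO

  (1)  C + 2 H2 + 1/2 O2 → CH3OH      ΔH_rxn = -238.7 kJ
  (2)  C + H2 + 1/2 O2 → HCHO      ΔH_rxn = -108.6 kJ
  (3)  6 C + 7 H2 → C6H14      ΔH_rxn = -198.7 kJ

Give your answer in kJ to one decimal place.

ΔH_rxn = -626.0 kJ

(1) × 3 (scale by 3 for the 3 CH3OH): (3)·(-238.7) = -716.1 kJ
(2) as written (HCHO already on the product side): -108.6 kJ
(3) reversed (C6H14 must end up as a reactant): +198.7 kJ
By Hess's law, ΔH_rxn = (3)·(-238.7) + (1)·(-108.6) + (-1)·(-198.7) = -626.0 kJ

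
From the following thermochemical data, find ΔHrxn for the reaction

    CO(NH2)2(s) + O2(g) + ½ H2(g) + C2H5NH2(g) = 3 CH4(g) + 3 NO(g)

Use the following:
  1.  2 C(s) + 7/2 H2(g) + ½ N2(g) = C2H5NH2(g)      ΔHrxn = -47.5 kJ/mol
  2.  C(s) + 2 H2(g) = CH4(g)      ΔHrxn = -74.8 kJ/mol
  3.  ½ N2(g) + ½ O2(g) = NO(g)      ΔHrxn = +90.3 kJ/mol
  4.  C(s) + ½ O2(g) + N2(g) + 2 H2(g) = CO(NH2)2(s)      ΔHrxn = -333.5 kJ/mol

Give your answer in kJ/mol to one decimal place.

ΔHrxn = 427.5 kJ/mol

eq. 1 reversed (C2H5NH2(g) must end up as a reactant): +47.5 kJ/mol
eq. 2 × 3 (scale by 3 for the 3 CH4(g)): (3)·(-74.8) = -224.4 kJ/mol
eq. 3 × 3 (scale by 3 for the 3 NO(g)): (3)·(+90.3) = +270.9 kJ/mol
eq. 4 reversed (CO(NH2)2(s) must end up as a reactant): +333.5 kJ/mol
ΔHrxn = (+47.5) + (-224.4) + (+270.9) + (+333.5) = 427.5 kJ/mol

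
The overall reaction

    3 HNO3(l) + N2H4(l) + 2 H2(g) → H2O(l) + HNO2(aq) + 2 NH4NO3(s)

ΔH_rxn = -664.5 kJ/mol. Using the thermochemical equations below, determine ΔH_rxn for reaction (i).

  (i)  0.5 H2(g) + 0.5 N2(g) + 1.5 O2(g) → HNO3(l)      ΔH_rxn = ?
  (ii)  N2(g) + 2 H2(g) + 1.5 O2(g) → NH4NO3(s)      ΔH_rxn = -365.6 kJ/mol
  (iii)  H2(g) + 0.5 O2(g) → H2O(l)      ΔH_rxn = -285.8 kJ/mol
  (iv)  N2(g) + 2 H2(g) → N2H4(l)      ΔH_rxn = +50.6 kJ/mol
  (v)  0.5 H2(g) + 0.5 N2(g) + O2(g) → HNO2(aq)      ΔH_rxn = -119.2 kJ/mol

ΔH_rxn = -174.1 kJ/mol

(i) reversed and × 3: contributes −3·x
(ii) × 2: (2)·(-365.6) = -731.2 kJ/mol
(iii) as written: -285.8 kJ/mol
(iv) reversed: -50.6 kJ/mol
(v) as written: -119.2 kJ/mol
-664.5 = (-731.2) + (-285.8) + (-50.6) + (-119.2) − 3·x
x = (-664.5 − (-1186.8)) / (-3) = -174.1 kJ/mol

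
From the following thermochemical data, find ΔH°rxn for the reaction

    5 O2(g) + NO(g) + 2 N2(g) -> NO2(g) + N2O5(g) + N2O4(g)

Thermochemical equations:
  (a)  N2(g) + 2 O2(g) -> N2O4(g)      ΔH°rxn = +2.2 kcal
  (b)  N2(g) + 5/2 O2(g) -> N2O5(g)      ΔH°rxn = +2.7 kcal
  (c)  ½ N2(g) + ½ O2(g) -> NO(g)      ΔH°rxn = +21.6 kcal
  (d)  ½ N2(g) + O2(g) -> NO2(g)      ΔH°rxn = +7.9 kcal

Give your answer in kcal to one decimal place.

(a) as written: +2.2 kcal
(b) as written: +2.7 kcal
(c) reversed: -21.6 kcal
(d) as written: +7.9 kcal
ΔH°rxn = (1)·(+2.2) + (1)·(+2.7) + (-1)·(+21.6) + (1)·(+7.9) = -8.8 kcal

ΔH°rxn = -8.8 kcal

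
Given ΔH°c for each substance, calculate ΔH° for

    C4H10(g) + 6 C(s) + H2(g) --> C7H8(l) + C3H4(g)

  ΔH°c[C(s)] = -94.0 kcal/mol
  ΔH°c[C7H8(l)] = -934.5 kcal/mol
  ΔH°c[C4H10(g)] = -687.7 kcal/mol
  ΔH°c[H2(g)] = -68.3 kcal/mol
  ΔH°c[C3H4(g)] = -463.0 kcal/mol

Using ΔH = Σ nΔHc°(reactants) − Σ nΔHc°(products):
= [1·(-687.7) + 6·(-94.0) + 1·(-68.3)] − [1·(-934.5) + 1·(-463.0)]
= 77.5 kcal/mol

ΔH° = 77.5 kcal/mol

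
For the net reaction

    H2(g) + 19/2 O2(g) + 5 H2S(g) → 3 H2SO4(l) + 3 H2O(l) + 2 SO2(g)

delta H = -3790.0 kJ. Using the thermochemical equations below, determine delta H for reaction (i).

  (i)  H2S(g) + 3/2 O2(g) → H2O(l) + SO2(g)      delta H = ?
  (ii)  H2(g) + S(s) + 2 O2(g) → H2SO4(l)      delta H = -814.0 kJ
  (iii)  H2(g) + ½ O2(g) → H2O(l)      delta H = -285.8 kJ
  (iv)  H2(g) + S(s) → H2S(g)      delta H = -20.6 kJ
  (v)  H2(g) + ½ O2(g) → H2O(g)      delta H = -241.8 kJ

(i) × 2: contributes 2·x
(ii) × 3: (3)·(-814.0) = -2442.0 kJ
(iii) as written: -285.8 kJ
(iv) reversed and × 3: (-3)·(-20.6) = +61.8 kJ
(v): not needed.
-3790.0 = (-2442.0) + (-285.8) + (+61.8) + 2·x
x = (-3790.0 − (-2666.0)) / (2) = -562.0 kJ

delta H = -562.0 kJ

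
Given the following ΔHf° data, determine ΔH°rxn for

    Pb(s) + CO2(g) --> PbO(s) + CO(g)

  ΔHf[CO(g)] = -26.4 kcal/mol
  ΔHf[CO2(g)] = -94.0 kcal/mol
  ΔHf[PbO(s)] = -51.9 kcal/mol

ΔH°rxn = 15.7 kcal/mol

ΔH°rxn = Σ nΔHf°(products) − Σ nΔHf°(reactants).
Products: 1·(-51.9) + 1·(-26.4) = -78.3
Reactants: 1·(+0.0) + 1·(-94.0) = -94.0
ΔH°rxn = (-78.3) − (-94.0) = 15.7 kcal/mol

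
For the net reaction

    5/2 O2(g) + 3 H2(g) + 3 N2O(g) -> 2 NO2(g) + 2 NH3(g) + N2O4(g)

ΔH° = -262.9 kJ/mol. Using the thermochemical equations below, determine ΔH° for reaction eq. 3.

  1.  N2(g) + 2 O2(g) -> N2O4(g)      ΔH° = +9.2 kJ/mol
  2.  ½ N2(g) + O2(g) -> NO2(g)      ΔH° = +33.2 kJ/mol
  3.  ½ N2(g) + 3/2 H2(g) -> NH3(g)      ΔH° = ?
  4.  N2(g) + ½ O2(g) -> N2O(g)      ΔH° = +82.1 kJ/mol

eq. 1 as written (N2O4(g) already on the product side): +9.2 kJ/mol
eq. 2 × 2 (×2 to match 2 NO2(g) in the target): (2)·(+33.2) = +66.4 kJ/mol
eq. 3 × 2 (×2 to match 2 NH3(g) in the target): contributes 2·x
eq. 4 reversed and × 3 (N2O(g) must end up as a reactant; scale by 3 for the 3 N2O(g)): (-3)·(+82.1) = -246.3 kJ/mol
-262.9 = (+9.2) + (+66.4) + (-246.3) + 2·x
x = (-262.9 − (-170.7)) / (2) = -46.1 kJ/mol

ΔH° = -46.1 kJ/mol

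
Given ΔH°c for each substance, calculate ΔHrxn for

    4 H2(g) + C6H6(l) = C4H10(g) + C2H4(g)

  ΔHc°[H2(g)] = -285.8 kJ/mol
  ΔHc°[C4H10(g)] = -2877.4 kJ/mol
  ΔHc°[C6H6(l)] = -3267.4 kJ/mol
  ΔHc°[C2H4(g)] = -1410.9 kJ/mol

ΔHrxn = -122.3 kJ/mol

Using ΔH = Σ nΔHc°(reactants) − Σ nΔHc°(products):
= [4·(-285.8) + 1·(-3267.4)] − [1·(-2877.4) + 1·(-1410.9)]
= -122.3 kJ/mol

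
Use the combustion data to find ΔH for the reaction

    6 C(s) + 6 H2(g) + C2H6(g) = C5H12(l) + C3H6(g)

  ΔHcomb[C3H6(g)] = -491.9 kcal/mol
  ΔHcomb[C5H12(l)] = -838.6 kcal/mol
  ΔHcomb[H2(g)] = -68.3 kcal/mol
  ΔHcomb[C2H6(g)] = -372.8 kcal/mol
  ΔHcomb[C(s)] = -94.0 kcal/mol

With combustion enthalpies, reactants minus products:
= [6·(-94.0) + 6·(-68.3) + 1·(-372.8)] − [1·(-838.6) + 1·(-491.9)]
= -16.1 kcal/mol

ΔH = -16.1 kcal/mol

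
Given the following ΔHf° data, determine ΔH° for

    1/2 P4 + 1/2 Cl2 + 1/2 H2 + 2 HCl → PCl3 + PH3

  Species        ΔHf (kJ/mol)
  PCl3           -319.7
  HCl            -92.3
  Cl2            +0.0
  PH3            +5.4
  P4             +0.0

ΔH° = -129.7 kJ/mol

ΔH°rxn = Σ nΔHf°(products) − Σ nΔHf°(reactants).
Products: 1·(-319.7) + 1·(+5.4) = -314.3
Reactants: 1/2·(+0.0) + 1/2·(+0.0) + 1/2·(+0.0) + 2·(-92.3) = -184.6
ΔH° = (-314.3) − (-184.6) = -129.7 kJ/mol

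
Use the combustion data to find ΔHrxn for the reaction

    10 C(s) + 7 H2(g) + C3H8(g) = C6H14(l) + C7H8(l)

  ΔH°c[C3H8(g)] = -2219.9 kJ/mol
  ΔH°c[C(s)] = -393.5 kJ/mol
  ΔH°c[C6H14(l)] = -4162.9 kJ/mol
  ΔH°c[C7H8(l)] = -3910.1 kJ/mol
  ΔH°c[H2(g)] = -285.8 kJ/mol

Using ΔH = Σ nΔHc°(reactants) − Σ nΔHc°(products):
= [10·(-393.5) + 7·(-285.8) + 1·(-2219.9)] − [1·(-4162.9) + 1·(-3910.1)]
= -82.5 kJ/mol

ΔHrxn = -82.5 kJ/mol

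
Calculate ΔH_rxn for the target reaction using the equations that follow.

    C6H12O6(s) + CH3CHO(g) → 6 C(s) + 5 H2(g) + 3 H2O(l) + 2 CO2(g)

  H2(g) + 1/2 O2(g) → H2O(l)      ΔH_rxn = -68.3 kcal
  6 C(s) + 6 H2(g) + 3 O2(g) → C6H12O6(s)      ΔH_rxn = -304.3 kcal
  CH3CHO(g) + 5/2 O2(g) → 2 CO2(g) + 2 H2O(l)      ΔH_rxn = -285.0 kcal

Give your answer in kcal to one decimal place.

equation 1 as written: -68.3 kcal
equation 2 reversed: +304.3 kcal
equation 3 as written: -285.0 kcal
Combining the equations, ΔH_rxn = (1)·(-68.3) + (-1)·(-304.3) + (1)·(-285.0) = -49.0 kcal

ΔH_rxn = -49.0 kcal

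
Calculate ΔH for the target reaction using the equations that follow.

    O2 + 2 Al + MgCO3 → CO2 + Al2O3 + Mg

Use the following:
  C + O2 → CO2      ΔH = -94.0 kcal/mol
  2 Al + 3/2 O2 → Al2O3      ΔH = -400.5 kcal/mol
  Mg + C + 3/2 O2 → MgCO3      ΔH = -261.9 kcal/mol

ΔH = -232.6 kcal/mol

equation 1 as written (CO2 already on the product side): -94.0 kcal/mol
equation 2 as written (Al2O3 already on the product side): -400.5 kcal/mol
equation 3 reversed (MgCO3 must end up as a reactant): +261.9 kcal/mol
Since enthalpy is a state function, ΔH = (1)·(-94.0) + (1)·(-400.5) + (-1)·(-261.9) = -232.6 kcal/mol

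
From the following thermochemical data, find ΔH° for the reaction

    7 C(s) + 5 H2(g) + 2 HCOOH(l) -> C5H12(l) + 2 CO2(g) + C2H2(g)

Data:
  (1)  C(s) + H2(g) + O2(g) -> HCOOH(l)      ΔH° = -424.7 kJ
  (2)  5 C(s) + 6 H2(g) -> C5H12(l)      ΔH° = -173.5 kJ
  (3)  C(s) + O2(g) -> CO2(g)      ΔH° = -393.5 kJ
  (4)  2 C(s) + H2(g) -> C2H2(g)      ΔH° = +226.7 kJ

(1) reversed and × 2 (reverse to put HCOOH(l) on the reactant side; ×2 to match 2 HCOOH(l) in the target): (-2)·(-424.7) = +849.4 kJ
(2) as written (C5H12(l) already on the product side): -173.5 kJ
(3) × 2 (×2 to match 2 CO2(g) in the target): (2)·(-393.5) = -787.0 kJ
(4) as written (C2H2(g) already on the product side): +226.7 kJ
ΔH° = (+849.4) + (-173.5) + (-787.0) + (+226.7) = 115.6 kJ

ΔH° = 115.6 kJ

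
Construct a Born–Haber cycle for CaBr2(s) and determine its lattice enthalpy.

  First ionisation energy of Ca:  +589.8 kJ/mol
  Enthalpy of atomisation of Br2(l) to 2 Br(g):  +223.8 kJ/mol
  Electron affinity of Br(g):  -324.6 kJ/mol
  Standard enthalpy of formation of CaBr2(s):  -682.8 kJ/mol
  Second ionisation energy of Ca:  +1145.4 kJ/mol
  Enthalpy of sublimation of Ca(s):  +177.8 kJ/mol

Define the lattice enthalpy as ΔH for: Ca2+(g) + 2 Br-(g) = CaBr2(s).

ΔHf° = 1·ΔHsub + 1·(ΣIE) + 1·D(Br2) + 2·EA + U
-682.8 = 1·(+177.8) + 1·(+1735.2) + 1·(+223.8) + 2·(-324.6) + U
U = -682.8 − (+1487.6) = -2170.4 kJ/mol

U = -2170.4 kJ/mol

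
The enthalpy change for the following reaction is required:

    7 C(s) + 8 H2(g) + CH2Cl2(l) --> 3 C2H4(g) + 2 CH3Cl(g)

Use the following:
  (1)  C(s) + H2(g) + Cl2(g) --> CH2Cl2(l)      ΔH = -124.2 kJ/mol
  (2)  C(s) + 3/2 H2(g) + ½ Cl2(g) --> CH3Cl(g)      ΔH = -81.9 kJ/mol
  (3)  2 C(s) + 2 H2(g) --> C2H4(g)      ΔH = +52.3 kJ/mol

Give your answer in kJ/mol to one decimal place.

ΔH = 117.3 kJ/mol

(1) reversed: +124.2 kJ/mol
(2) × 2: (2)·(-81.9) = -163.8 kJ/mol
(3) × 3: (3)·(+52.3) = +156.9 kJ/mol
ΔH = (-1)·(-124.2) + (2)·(-81.9) + (3)·(+52.3) = 117.3 kJ/mol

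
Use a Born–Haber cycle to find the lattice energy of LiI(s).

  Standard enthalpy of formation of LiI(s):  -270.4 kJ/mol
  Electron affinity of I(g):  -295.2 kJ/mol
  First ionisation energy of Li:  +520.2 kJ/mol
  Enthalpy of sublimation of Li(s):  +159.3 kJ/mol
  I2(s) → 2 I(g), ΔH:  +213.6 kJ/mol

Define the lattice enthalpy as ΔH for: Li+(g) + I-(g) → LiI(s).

ΔHf° = 1·ΔHsub + 1·(ΣIE) + 1/2·D(I2) + 1·EA + U
-270.4 = 1·(+159.3) + 1·(+520.2) + 1/2·(+213.6) + 1·(-295.2) + U
U = -270.4 − (+491.1) = -761.5 kJ/mol

U = -761.5 kJ/mol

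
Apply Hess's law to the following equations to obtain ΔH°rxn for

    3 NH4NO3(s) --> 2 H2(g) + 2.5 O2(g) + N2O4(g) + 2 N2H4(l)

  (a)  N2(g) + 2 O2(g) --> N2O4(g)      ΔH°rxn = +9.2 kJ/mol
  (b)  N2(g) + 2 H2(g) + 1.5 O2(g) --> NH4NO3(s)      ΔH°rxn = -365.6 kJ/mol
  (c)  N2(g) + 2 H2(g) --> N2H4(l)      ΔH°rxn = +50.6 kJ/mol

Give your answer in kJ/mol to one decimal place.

ΔH°rxn = 1207.2 kJ/mol

(a) as written (N2O4(g) already on the product side): +9.2 kJ/mol
(b) reversed and × 3 (NH4NO3(s) must end up as a reactant; scale by 3 for the 3 NH4NO3(s)): (-3)·(-365.6) = +1096.8 kJ/mol
(c) × 2 (scale by 2 for the 2 N2H4(l)): (2)·(+50.6) = +101.2 kJ/mol
ΔH°rxn = (1)·(+9.2) + (-3)·(-365.6) + (2)·(+50.6) = 1207.2 kJ/mol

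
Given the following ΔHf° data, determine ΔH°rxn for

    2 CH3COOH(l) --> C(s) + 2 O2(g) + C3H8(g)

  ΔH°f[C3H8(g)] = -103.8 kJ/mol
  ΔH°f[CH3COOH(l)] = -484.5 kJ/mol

ΔH°rxn = Σ nΔHf°(products) − Σ nΔHf°(reactants).
Products: 1·(+0.0) + 2·(+0.0) + 1·(-103.8) = -103.8
Reactants: 2·(-484.5) = -969.0
ΔH°rxn = (-103.8) − (-969.0) = 865.2 kJ/mol

ΔH°rxn = 865.2 kJ/mol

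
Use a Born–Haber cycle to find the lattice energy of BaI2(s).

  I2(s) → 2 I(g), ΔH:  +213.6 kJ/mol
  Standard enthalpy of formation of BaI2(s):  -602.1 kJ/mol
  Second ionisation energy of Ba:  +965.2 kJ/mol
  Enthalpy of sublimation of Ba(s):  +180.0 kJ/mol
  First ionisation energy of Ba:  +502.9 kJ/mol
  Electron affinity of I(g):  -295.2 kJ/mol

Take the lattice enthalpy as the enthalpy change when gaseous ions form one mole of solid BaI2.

ΔHf° = 1·ΔHsub + 1·(ΣIE) + 1·D(I2) + 2·EA + U
-602.1 = 1·(+180.0) + 1·(+1468.1) + 1·(+213.6) + 2·(-295.2) + U
U = -602.1 − (+1271.3) = -1873.4 kJ/mol

U = -1873.4 kJ/mol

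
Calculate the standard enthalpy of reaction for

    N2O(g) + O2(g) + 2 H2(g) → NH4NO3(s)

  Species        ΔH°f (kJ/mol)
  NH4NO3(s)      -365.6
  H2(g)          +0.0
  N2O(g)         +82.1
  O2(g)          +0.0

ΔH°rxn = -447.7 kJ/mol

ΔH°rxn = Σ nΔHf°(products) − Σ nΔHf°(reactants).
Products: 1·(-365.6) = -365.6
Reactants: 1·(+82.1) + 1·(+0.0) + 2·(+0.0) = +82.1
ΔH°rxn = (-365.6) − (+82.1) = -447.7 kJ/mol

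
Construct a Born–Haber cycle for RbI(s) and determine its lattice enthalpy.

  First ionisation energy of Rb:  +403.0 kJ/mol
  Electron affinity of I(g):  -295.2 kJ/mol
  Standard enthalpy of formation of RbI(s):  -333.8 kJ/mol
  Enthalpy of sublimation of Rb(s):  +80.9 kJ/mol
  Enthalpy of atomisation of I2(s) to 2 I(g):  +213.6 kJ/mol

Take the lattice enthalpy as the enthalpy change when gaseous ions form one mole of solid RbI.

ΔHf° = 1·ΔHsub + 1·(ΣIE) + 1/2·D(I2) + 1·EA + U
-333.8 = 1·(+80.9) + 1·(+403.0) + 1/2·(+213.6) + 1·(-295.2) + U
U = -333.8 − (+295.5) = -629.3 kJ/mol

U = -629.3 kJ/mol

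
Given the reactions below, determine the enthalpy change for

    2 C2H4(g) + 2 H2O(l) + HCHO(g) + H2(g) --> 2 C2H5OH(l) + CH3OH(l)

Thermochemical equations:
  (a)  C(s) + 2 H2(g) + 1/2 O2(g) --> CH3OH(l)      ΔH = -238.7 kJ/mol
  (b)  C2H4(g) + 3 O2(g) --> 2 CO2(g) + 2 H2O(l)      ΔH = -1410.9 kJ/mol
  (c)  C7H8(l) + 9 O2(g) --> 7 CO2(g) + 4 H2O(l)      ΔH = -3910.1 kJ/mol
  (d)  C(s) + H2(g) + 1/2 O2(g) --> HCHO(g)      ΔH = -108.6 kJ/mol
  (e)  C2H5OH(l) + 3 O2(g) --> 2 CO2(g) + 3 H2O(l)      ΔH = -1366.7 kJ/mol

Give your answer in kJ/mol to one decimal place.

ΔH = -218.5 kJ/mol

(a) as written: -238.7 kJ/mol
(b) × 2: (2)·(-1410.9) = -2821.8 kJ/mol
(c): not needed.
(d) reversed: +108.6 kJ/mol
(e) reversed and × 2: (-2)·(-1366.7) = +2733.4 kJ/mol
ΔH = (-238.7) + (-2821.8) + (+108.6) + (+2733.4) = -218.5 kJ/mol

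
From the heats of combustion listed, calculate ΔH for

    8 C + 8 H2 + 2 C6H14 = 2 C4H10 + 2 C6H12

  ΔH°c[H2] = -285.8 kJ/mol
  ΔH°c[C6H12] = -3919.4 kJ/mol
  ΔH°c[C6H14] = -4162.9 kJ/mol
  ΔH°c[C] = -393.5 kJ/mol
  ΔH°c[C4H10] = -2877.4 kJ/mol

Using ΔH = Σ nΔHc°(reactants) − Σ nΔHc°(products):
= [8·(-393.5) + 8·(-285.8) + 2·(-4162.9)] − [2·(-2877.4) + 2·(-3919.4)]
= -166.6 kJ/mol

ΔH = -166.6 kJ/mol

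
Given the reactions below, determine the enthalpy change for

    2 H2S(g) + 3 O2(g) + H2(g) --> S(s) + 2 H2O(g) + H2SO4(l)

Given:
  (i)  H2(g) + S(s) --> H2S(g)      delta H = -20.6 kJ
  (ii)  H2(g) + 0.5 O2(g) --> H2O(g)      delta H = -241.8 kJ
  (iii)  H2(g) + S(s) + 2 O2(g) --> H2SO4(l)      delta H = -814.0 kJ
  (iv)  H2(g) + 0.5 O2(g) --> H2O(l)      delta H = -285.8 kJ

(i) reversed and × 2 (reverse to put H2S(g) on the reactant side; scale by 2 for the 2 H2S(g)): (-2)·(-20.6) = +41.2 kJ
(ii) × 2 (scale by 2 for the 2 H2O(g)): (2)·(-241.8) = -483.6 kJ
(iii) as written (H2SO4(l) already on the product side): -814.0 kJ
(iv): not needed (H2O(l) appears nowhere else).
delta H = (+41.2) + (-483.6) + (-814.0) = -1256.4 kJ

delta H = -1256.4 kJ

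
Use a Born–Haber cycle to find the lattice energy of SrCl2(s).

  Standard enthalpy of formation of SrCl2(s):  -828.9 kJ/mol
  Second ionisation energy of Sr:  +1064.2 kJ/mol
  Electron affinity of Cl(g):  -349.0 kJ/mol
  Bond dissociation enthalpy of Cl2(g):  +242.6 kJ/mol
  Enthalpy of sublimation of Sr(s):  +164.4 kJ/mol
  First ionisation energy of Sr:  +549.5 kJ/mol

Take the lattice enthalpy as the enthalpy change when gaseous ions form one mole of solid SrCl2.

ΔHf° = 1·ΔHsub + 1·(ΣIE) + 1·D(Cl2) + 2·EA + U
-828.9 = 1·(+164.4) + 1·(+1613.7) + 1·(+242.6) + 2·(-349.0) + U
U = -828.9 − (+1322.7) = -2151.6 kJ/mol

U = -2151.6 kJ/mol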